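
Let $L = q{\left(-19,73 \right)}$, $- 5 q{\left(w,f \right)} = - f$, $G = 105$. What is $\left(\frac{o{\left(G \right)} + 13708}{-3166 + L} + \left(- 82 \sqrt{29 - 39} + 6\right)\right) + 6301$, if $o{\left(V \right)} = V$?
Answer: $\frac{99310334}{15757} - 82 i \sqrt{10} \approx 6302.6 - 259.31 i$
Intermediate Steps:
$q{\left(w,f \right)} = \frac{f}{5}$ ($q{\left(w,f \right)} = - \frac{\left(-1\right) f}{5} = \frac{f}{5}$)
$L = \frac{73}{5}$ ($L = \frac{1}{5} \cdot 73 = \frac{73}{5} \approx 14.6$)
$\left(\frac{o{\left(G \right)} + 13708}{-3166 + L} + \left(- 82 \sqrt{29 - 39} + 6\right)\right) + 6301 = \left(\frac{105 + 13708}{-3166 + \frac{73}{5}} + \left(- 82 \sqrt{29 - 39} + 6\right)\right) + 6301 = \left(\frac{13813}{- \frac{15757}{5}} + \left(- 82 \sqrt{-10} + 6\right)\right) + 6301 = \left(13813 \left(- \frac{5}{15757}\right) + \left(- 82 i \sqrt{10} + 6\right)\right) + 6301 = \left(- \frac{69065}{15757} + \left(- 82 i \sqrt{10} + 6\right)\right) + 6301 = \left(- \frac{69065}{15757} + \left(6 - 82 i \sqrt{10}\right)\right) + 6301 = \left(\frac{25477}{15757} - 82 i \sqrt{10}\right) + 6301 = \frac{99310334}{15757} - 82 i \sqrt{10}$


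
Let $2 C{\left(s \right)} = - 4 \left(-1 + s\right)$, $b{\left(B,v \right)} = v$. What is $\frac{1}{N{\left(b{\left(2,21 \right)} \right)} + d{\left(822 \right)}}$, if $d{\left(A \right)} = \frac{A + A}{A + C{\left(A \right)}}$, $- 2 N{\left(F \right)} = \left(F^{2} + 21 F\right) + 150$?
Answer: $- \frac{205}{106191} \approx -0.0019305$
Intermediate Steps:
$C{\left(s \right)} = 2 - 2 s$ ($C{\left(s \right)} = \frac{\left(-4\right) \left(-1 + s\right)}{2} = \frac{4 - 4 s}{2} = 2 - 2 s$)
$N{\left(F \right)} = -75 - \frac{21 F}{2} - \frac{F^{2}}{2}$ ($N{\left(F \right)} = - \frac{\left(F^{2} + 21 F\right) + 150}{2} = - \frac{150 + F^{2} + 21 F}{2} = -75 - \frac{21 F}{2} - \frac{F^{2}}{2}$)
$d{\left(A \right)} = \frac{2 A}{2 - A}$ ($d{\left(A \right)} = \frac{A + A}{A - \left(-2 + 2 A\right)} = \frac{2 A}{2 - A}$)
$\frac{1}{N{\left(b{\left(2,21 \right)} \right)} + d{\left(822 \right)}} = \frac{1}{\left(-75 - \frac{441}{2} - \frac{21^{2}}{2}\right) + 2 \cdot 822 \frac{1}{2 - 822}} = \frac{1}{\left(-75 - \frac{441}{2} - \frac{441}{2}\right) + 2 \cdot 822 \frac{1}{2 - 822}} = \frac{1}{\left(-75 - \frac{441}{2} - \frac{441}{2}\right) + 2 \cdot 822 \frac{1}{-820}} = \frac{1}{-516 + 2 \cdot 822 \left(- \frac{1}{820}\right)} = \frac{1}{-516 - \frac{411}{205}} = \frac{1}{- \frac{106191}{205}} = - \frac{205}{106191}$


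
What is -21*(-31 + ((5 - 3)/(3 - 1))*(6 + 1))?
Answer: 504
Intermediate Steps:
-21*(-31 + ((5 - 3)/(3 - 1))*(6 + 1)) = -21*(-31 + (2/2)*7) = -21*(-31 + (2*(½))*7) = -21*(-31 + 1*7) = -21*(-31 + 7) = -21*(-24) = 504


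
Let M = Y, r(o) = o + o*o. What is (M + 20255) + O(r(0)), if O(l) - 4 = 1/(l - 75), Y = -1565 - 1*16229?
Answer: 184874/75 ≈ 2465.0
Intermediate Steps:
r(o) = o + o²
Y = -17794 (Y = -1565 - 16229 = -17794)
O(l) = 4 + 1/(-75 + l) (O(l) = 4 + 1/(l - 75) = 4 + 1/(-75 + l))
M = -17794
(M + 20255) + O(r(0)) = (-17794 + 20255) + (-299 + 4*(0*(1 + 0)))/(-75 + 0*(1 + 0)) = 2461 + (-299 + 4*(0*1))/(-75 + 0*1) = 2461 + (-299 + 4*0)/(-75 + 0) = 2461 + (-299 + 0)/(-75) = 2461 - 1/75*(-299) = 2461 + 299/75 = 184874/75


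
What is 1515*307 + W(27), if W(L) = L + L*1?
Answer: 465159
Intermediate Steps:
W(L) = 2*L (W(L) = L + L = 2*L)
1515*307 + W(27) = 1515*307 + 2*27 = 465105 + 54 = 465159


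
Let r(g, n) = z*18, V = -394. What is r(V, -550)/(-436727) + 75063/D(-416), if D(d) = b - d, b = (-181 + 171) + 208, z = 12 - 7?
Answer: 32781983541/268150378 ≈ 122.25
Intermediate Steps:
z = 5
r(g, n) = 90 (r(g, n) = 5*18 = 90)
b = 198 (b = -10 + 208 = 198)
D(d) = 198 - d
r(V, -550)/(-436727) + 75063/D(-416) = 90/(-436727) + 75063/(198 - 1*(-416)) = 90*(-1/436727) + 75063/(198 + 416) = -90/436727 + 75063/614 = 32781983541/268150378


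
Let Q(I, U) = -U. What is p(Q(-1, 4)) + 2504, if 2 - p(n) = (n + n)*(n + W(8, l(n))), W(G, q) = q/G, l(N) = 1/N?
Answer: 9895/4 ≈ 2473.8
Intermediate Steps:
p(n) = 2 - 2*n*(n + 1/(8*n)) (p(n) = 2 - (n + n)*(n + 1/(n*8)) = 2 - 2*n*(n + (1/8)/n) = 2 - 2*n*(n + 1/(8*n)))
p(Q(-1, 4)) + 2504 = (7/4 - 2*(-1*4)**2) + 2504 = (7/4 - 2*(-4)**2) + 2504 = (7/4 - 2*16) + 2504 = (7/4 - 32) + 2504 = -121/4 + 2504 = 9895/4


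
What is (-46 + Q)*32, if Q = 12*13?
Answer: 3520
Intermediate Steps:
Q = 156
(-46 + Q)*32 = (-46 + 156)*32 = 110*32 = 3520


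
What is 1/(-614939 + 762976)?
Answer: 1/148037 ≈ 6.7551e-6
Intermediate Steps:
1/(-614939 + 762976) = 1/148037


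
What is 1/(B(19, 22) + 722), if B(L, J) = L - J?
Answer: 1/719 ≈ 0.0013908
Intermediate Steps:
1/(B(19, 22) + 722) = 1/((19 - 1*22) + 722) = 1/((19 - 22) + 722) = 1/(-3 + 722) = 1/719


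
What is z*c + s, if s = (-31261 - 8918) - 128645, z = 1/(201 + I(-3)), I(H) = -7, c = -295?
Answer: -32752151/194 ≈ -1.6883e+5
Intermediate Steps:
z = 1/194 (z = 1/(201 - 7) = 1/194 ≈ 0.0051546)
s = -168824 (s = -40179 - 128645 = -168824)
z*c + s = (1/194)*(-295) - 168824 = -295/194 - 168824 = -32752151/194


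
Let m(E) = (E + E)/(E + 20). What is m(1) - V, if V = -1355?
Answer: 28457/21 ≈ 1355.1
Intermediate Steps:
m(E) = 2*E/(20 + E) (m(E) = (2*E)/(20 + E) = 2*E/(20 + E))
m(1) - V = 2*1/(20 + 1) - 1*(-1355) = 2*1/21 + 1355 = 2*1*(1/21) + 1355 = 2/21 + 1355 = 28457/21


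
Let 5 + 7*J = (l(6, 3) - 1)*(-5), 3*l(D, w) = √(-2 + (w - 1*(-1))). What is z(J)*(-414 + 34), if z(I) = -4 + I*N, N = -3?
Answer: 1520 - 1900*√2/7 ≈ 1136.1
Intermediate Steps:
l(D, w) = √(-1 + w)/3 (l(D, w) = √(-2 + (w - 1*(-1)))/3 = √(-2 + (w + 1))/3 = √(-2 + (1 + w))/3 = √(-1 + w)/3)
J = -5*√2/21 (J = -5/7 + ((√(-1 + 3)/3 - 1)*(-5))/7 = -5/7 + ((√2/3 - 1)*(-5))/7 = -5/7 + ((-1 + √2/3)*(-5))/7 = -5/7 + (5 - 5*√2/3)/7 = -5/7 + (5/7 - 5*√2/21) = -5*√2/21 ≈ -0.33672)
z(I) = -4 - 3*I (z(I) = -4 + I*(-3) = -4 - 3*I)
z(J)*(-414 + 34) = (-4 - (-5)*√2/7)*(-414 + 34) = (-4 + 5*√2/7)*(-380) = 1520 - 1900*√2/7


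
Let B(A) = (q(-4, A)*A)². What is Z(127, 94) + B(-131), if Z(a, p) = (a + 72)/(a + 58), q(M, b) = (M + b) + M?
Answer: 61340021184/185 ≈ 3.3157e+8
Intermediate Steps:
q(M, b) = b + 2*M
Z(a, p) = (72 + a)/(58 + a)
B(A) = A²*(-8 + A)² (B(A) = ((A + 2*(-4))*A)² = ((A - 8)*A)² = ((-8 + A)*A)² = (A*(-8 + A))² = A²*(-8 + A)²)
Z(127, 94) + B(-131) = (72 + 127)/(58 + 127) + (-131)²*(-8 - 131)² = 199/185 + 17161*(-139)² = (1/185)*199 + 17161*19321 = 199/185 + 331567681 = 61340021184/185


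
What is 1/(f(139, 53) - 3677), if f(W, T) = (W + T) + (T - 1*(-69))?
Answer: -1/3363 ≈ -0.00029735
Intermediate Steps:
f(W, T) = 69 + W + 2*T (f(W, T) = (T + W) + (T + 69) = (T + W) + (69 + T) = 69 + W + 2*T)
1/(f(139, 53) - 3677) = 1/((69 + 139 + 2*53) - 3677) = 1/((69 + 139 + 106) - 3677) = 1/(314 - 3677) = 1/(-3363) = -1/3363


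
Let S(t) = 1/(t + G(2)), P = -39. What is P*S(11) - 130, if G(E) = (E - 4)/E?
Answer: -1339/10 ≈ -133.90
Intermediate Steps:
G(E) = (-4 + E)/E
S(t) = 1/(-1 + t) (S(t) = 1/(t + (-4 + 2)/2) = 1/(t + (1/2)*(-2)) = 1/(t - 1) = 1/(-1 + t))
P*S(11) - 130 = -39/(-1 + 11) - 130 = -39/10 - 130 = -1339/10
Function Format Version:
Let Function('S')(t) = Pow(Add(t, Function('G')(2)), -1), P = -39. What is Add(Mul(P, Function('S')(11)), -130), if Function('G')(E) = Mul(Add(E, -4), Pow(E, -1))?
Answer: Rational(-1339, 10) ≈ -133.90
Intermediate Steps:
Function('G')(E) = Mul(Pow(E, -1), Add(-4, E)) (Function('G')(E) = Mul(Add(-4, E), Pow(E, -1)) = Mul(Pow(E, -1), Add(-4, E)))
Function('S')(t) = Pow(Add(-1, t), -1) (Function('S')(t) = Pow(Add(t, Mul(Pow(2, -1), Add(-4, 2))), -1) = Pow(Add(t, Mul(Rational(1, 2), -2)), -1) = Pow(Add(t, -1), -1) = Pow(Add(-1, t), -1))
Add(Mul(P, Function('S')(11)), -130) = Add(Mul(-39, Pow(Add(-1, 11), -1)), -130) = Add(Mul(-39, Pow(10, -1)), -130) = Add(Mul(-39, Rational(1, 10)), -130) = Add(Rational(-39, 10), -130) = Rational(-1339, 10)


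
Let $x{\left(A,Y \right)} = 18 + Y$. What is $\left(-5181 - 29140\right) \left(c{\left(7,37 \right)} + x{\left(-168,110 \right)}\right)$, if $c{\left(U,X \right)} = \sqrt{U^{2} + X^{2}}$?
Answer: $-4393088 - 34321 \sqrt{1418} \approx -5.6855 \cdot 10^{6}$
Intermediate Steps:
$\left(-5181 - 29140\right) \left(c{\left(7,37 \right)} + x{\left(-168,110 \right)}\right) = \left(-5181 - 29140\right) \left(\sqrt{7^{2} + 37^{2}} + \left(18 + 110\right)\right) = - 34321 \left(\sqrt{49 + 1369} + 128\right) = - 34321 \left(\sqrt{1418} + 128\right) = - 34321 \left(128 + \sqrt{1418}\right) = -4393088 - 34321 \sqrt{1418}$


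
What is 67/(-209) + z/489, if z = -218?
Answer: -78325/102201 ≈ -0.76638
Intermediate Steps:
67/(-209) + z/489 = 67/(-209) - 218/489 = 67*(-1/209) - 218*1/489 = -67/209 - 218/489 = -78325/102201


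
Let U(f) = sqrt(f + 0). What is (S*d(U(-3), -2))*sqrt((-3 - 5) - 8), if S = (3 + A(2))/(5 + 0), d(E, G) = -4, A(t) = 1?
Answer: -64*I/5 ≈ -12.8*I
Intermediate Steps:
U(f) = sqrt(f)
S = 4/5 (S = (3 + 1)/(5 + 0) = 4/5 ≈ 0.80000)
(S*d(U(-3), -2))*sqrt((-3 - 5) - 8) = ((4/5)*(-4))*sqrt((-3 - 5) - 8) = -16*sqrt(-8 - 8)/5 = -64*I/5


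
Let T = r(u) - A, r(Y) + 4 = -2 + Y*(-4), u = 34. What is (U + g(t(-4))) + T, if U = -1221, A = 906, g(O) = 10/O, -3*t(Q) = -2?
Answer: -2254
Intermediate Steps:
t(Q) = 2/3 (t(Q) = -1/3*(-2) = 2/3)
r(Y) = -6 - 4*Y (r(Y) = -4 + (-2 + Y*(-4)) = -4 + (-2 - 4*Y) = -6 - 4*Y)
T = -1048 (T = (-6 - 4*34) - 1*906 = (-6 - 136) - 906 = -142 - 906 = -1048)
(U + g(t(-4))) + T = (-1221 + 10/(2/3)) - 1048 = (-1221 + 10*(3/2)) - 1048 = (-1221 + 15) - 1048 = -1206 - 1048 = -2254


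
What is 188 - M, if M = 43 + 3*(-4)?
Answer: 157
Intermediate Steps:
M = 31 (M = 43 - 12 = 31)
188 - M = 188 - 1*31 = 188 - 31 = 157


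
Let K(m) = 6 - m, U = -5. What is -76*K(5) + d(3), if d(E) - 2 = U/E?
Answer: -227/3 ≈ -75.667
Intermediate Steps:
d(E) = 2 - 5/E
-76*K(5) + d(3) = -76*(6 - 1*5) + (2 - 5/3) = -76*(6 - 5) + (2 - 5*1/3) = -76*1 + (2 - 5/3) = -76 + 1/3 = -227/3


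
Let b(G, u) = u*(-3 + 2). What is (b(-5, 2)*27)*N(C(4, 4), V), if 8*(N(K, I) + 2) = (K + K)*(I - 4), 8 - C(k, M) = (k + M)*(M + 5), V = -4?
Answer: -6804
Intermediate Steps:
b(G, u) = -u (b(G, u) = u*(-1) = -u)
C(k, M) = 8 - (5 + M)*(M + k) (C(k, M) = 8 - (k + M)*(M + 5) = 8 - (M + k)*(5 + M) = 8 - (5 + M)*(M + k))
N(K, I) = -2 + K*(-4 + I)/4 (N(K, I) = -2 + ((K + K)*(I - 4))/8 = -2 + ((2*K)*(-4 + I))/8 = -2 + (2*K*(-4 + I))/8 = -2 + K*(-4 + I)/4)
(b(-5, 2)*27)*N(C(4, 4), V) = (-1*2*27)*(-2 - (8 - 1*4**2 - 5*4 - 5*4 - 1*4*4) + (1/4)*(-4)*(8 - 1*4**2 - 5*4 - 5*4 - 1*4*4)) = (-2*27)*(-2 - (8 - 1*16 - 20 - 20 - 16) + (1/4)*(-4)*(8 - 1*16 - 20 - 20 - 16)) = -54*(-2 - (8 - 16 - 20 - 20 - 16) + (1/4)*(-4)*(8 - 16 - 20 - 20 - 16)) = -54*(-2 - 1*(-64) + (1/4)*(-4)*(-64)) = -54*(-2 + 64 + 64) = -54*126 = -6804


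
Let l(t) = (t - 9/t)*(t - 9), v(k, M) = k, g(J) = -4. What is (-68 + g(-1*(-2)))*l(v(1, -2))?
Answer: -4608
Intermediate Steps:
l(t) = (-9 + t)*(t - 9/t) (l(t) = (t - 9/t)*(-9 + t) = (-9 + t)*(t - 9/t))
(-68 + g(-1*(-2)))*l(v(1, -2)) = (-68 - 4)*(-9 + 1² - 9*1 + 81/1) = -72*(-9 + 1 - 9 + 81*1) = -72*(-9 + 1 - 9 + 81) = -72*64 = -4608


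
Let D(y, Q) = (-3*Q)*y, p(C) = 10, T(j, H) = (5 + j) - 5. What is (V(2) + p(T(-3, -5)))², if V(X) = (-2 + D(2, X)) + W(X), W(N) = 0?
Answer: 16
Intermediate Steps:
T(j, H) = j
D(y, Q) = -3*Q*y
V(X) = -2 - 6*X (V(X) = (-2 - 3*X*2) + 0 = (-2 - 6*X) + 0 = -2 - 6*X)
(V(2) + p(T(-3, -5)))² = ((-2 - 6*2) + 10)² = ((-2 - 12) + 10)² = (-14 + 10)² = (-4)² = 16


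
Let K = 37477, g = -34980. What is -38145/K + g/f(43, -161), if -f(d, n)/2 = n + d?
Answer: -329986920/2211143 ≈ -149.24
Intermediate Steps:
f(d, n) = -2*d - 2*n (f(d, n) = -2*(n + d) = -2*(d + n) = -2*d - 2*n)
-38145/K + g/f(43, -161) = -38145/37477 - 34980/(-2*43 - 2*(-161)) = -38145*1/37477 - 34980/(-86 + 322) = -38145/37477 - 34980/236 = -38145/37477 - 34980*1/236 = -38145/37477 - 8745/59 = -329986920/2211143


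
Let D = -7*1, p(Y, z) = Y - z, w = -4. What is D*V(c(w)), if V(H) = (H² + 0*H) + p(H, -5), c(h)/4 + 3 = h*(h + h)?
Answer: -95039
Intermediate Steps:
c(h) = -12 + 8*h² (c(h) = -12 + 4*(h*(h + h)) = -12 + 4*(h*(2*h)) = -12 + 4*(2*h²) = -12 + 8*h²)
D = -7
V(H) = 5 + H + H² (V(H) = (H² + 0*H) + (H - 1*(-5)) = (H² + 0) + (H + 5) = H² + (5 + H) = 5 + H + H²)
D*V(c(w)) = -7*(5 + (-12 + 8*(-4)²) + (-12 + 8*(-4)²)²) = -7*(5 + (-12 + 8*16) + (-12 + 8*16)²) = -7*(5 + (-12 + 128) + (-12 + 128)²) = -7*(5 + 116 + 116²) = -7*(5 + 116 + 13456) = -7*13577 = -95039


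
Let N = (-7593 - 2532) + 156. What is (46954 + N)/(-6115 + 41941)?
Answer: 36985/35826 ≈ 1.0324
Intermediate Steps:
N = -9969 (N = -10125 + 156 = -9969)
(46954 + N)/(-6115 + 41941) = (46954 - 9969)/(-6115 + 41941) = 36985/35826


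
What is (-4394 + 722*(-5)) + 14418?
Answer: 6414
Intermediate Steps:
(-4394 + 722*(-5)) + 14418 = (-4394 - 3610) + 14418 = -8004 + 14418 = 6414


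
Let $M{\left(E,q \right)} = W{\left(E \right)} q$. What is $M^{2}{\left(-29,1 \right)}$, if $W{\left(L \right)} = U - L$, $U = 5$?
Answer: $1156$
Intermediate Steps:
$W{\left(L \right)} = 5 - L$
$M{\left(E,q \right)} = q \left(5 - E\right)$ ($M{\left(E,q \right)} = \left(5 - E\right) q = q \left(5 - E\right)$)
$M^{2}{\left(-29,1 \right)} = \left(1 \left(5 - -29\right)\right)^{2} = \left(1 \left(5 + 29\right)\right)^{2} = \left(1 \cdot 34\right)^{2} = 34^{2} = 1156$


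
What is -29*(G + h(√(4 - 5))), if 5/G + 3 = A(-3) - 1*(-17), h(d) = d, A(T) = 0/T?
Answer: -145/14 - 29*I ≈ -10.357 - 29.0*I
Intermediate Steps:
A(T) = 0
G = 5/14 (G = 5/(-3 + (0 - 1*(-17))) = 5/(-3 + (0 + 17)) = 5/(-3 + 17) = 5/14 ≈ 0.35714)
-29*(G + h(√(4 - 5))) = -29*(5/14 + √(4 - 5)) = -29*(5/14 + √(-1)) = -29*(5/14 + I) = -145/14 - 29*I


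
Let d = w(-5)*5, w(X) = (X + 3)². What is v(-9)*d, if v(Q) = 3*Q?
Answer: -540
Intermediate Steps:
w(X) = (3 + X)²
d = 20 (d = (3 - 5)²*5 = (-2)²*5 = 4*5 = 20)
v(-9)*d = (3*(-9))*20 = -27*20 = -540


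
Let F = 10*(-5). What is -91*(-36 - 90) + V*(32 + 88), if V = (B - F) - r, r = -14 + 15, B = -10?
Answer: 16146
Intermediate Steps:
F = -50
r = 1
V = 39 (V = (-10 - 1*(-50)) - 1*1 = (-10 + 50) - 1 = 40 - 1 = 39)
-91*(-36 - 90) + V*(32 + 88) = -91*(-36 - 90) + 39*(32 + 88) = -91*(-126) + 39*120 = 11466 + 4680 = 16146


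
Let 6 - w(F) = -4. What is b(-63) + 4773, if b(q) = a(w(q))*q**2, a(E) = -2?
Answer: -3165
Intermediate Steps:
w(F) = 10 (w(F) = 6 - 1*(-4) = 6 + 4 = 10)
b(q) = -2*q**2
b(-63) + 4773 = -2*(-63)**2 + 4773 = -2*3969 + 4773 = -7938 + 4773 = -3165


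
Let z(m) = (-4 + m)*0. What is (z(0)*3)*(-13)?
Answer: 0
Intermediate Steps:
z(m) = 0
(z(0)*3)*(-13) = (0*3)*(-13) = 0*(-13) = 0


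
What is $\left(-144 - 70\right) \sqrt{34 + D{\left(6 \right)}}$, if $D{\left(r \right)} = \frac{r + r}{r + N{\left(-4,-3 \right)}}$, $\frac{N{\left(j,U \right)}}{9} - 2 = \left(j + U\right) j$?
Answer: $- \frac{642 \sqrt{2001}}{23} \approx -1248.6$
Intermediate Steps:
$N{\left(j,U \right)} = 18 + 9 j \left(U + j\right)$ ($N{\left(j,U \right)} = 18 + 9 \left(j + U\right) j = 18 + 9 \left(U + j\right) j = 18 + 9 j \left(U + j\right)$)
$D{\left(r \right)} = \frac{2 r}{270 + r}$ ($D{\left(r \right)} = \frac{r + r}{r + \left(18 + 9 \left(-4\right)^{2} + 9 \left(-3\right) \left(-4\right)\right)} = \frac{2 r}{r + \left(18 + 9 \cdot 16 + 108\right)} = \frac{2 r}{r + \left(18 + 144 + 108\right)} = \frac{2 r}{r + 270} = \frac{2 r}{270 + r}$)
$\left(-144 - 70\right) \sqrt{34 + D{\left(6 \right)}} = \left(-144 - 70\right) \sqrt{34 + 2 \cdot 6 \frac{1}{270 + 6}} = - 214 \sqrt{34 + 2 \cdot 6 \cdot \frac{1}{276}} = - 214 \sqrt{34 + \frac{1}{23}} = - 214 \sqrt{\frac{783}{23}} = - 214 \frac{3 \sqrt{2001}}{23} = - \frac{642 \sqrt{2001}}{23}$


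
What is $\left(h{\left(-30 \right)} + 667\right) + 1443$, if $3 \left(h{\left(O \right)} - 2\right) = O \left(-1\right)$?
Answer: $2122$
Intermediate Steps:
$h{\left(O \right)} = 2 - \frac{O}{3}$ ($h{\left(O \right)} = 2 + \frac{O \left(-1\right)}{3} = 2 + \frac{\left(-1\right) O}{3} = 2 - \frac{O}{3}$)
$\left(h{\left(-30 \right)} + 667\right) + 1443 = \left(\left(2 - -10\right) + 667\right) + 1443 = \left(\left(2 + 10\right) + 667\right) + 1443 = \left(12 + 667\right) + 1443 = 679 + 1443 = 2122$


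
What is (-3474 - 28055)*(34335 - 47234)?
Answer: 406692571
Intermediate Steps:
(-3474 - 28055)*(34335 - 47234) = -31529*(-12899) = 406692571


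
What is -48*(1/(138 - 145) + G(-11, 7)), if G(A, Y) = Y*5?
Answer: -11712/7 ≈ -1673.1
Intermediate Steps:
G(A, Y) = 5*Y
-48*(1/(138 - 145) + G(-11, 7)) = -48*(1/(138 - 145) + 5*7) = -48*(1/(-7) + 35) = -48*(-1/7 + 35) = -48*244/7 = -11712/7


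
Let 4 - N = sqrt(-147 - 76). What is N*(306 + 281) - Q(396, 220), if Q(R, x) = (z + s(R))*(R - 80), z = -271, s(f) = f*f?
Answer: -49465872 - 587*I*sqrt(223) ≈ -4.9466e+7 - 8765.8*I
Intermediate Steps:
s(f) = f**2
Q(R, x) = (-271 + R**2)*(-80 + R) (Q(R, x) = (-271 + R**2)*(R - 80) = (-271 + R**2)*(-80 + R))
N = 4 - I*sqrt(223) (N = 4 - sqrt(-147 - 76) = 4 - sqrt(-223) = 4 - I*sqrt(223) ≈ 4.0 - 14.933*I)
N*(306 + 281) - Q(396, 220) = (4 - I*sqrt(223))*(306 + 281) - (21680 + 396**3 - 271*396 - 80*396**2) = (4 - I*sqrt(223))*587 - (21680 + 62099136 - 107316 - 80*156816) = (2348 - 587*I*sqrt(223)) - (21680 + 62099136 - 107316 - 12545280) = (2348 - 587*I*sqrt(223)) - 1*49468220 = (2348 - 587*I*sqrt(223)) - 49468220 = -49465872 - 587*I*sqrt(223)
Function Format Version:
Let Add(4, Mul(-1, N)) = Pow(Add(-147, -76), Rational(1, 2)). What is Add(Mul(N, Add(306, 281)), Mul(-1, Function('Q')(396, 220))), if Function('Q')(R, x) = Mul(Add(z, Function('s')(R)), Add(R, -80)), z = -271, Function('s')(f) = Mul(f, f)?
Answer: Add(-49465872, Mul(-587, I, Pow(223, Rational(1, 2)))) ≈ Add(-4.9466e+7, Mul(-8765.8, I))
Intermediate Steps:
Function('s')(f) = Pow(f, 2)
Function('Q')(R, x) = Mul(Add(-271, Pow(R, 2)), Add(-80, R)) (Function('Q')(R, x) = Mul(Add(-271, Pow(R, 2)), Add(R, -80)) = Mul(Add(-271, Pow(R, 2)), Add(-80, R)))
N = Add(4, Mul(-1, I, Pow(223, Rational(1, 2)))) (N = Add(4, Mul(-1, Pow(Add(-147, -76), Rational(1, 2)))) = Add(4, Mul(-1, Pow(-223, Rational(1, 2)))) = Add(4, Mul(-1, Mul(I, Pow(223, Rational(1, 2))))) = Add(4, Mul(-1, I, Pow(223, Rational(1, 2)))) ≈ Add(4.0000, Mul(-14.933, I)))
Add(Mul(N, Add(306, 281)), Mul(-1, Function('Q')(396, 220))) = Add(Mul(Add(4, Mul(-1, I, Pow(223, Rational(1, 2)))), Add(306, 281)), Mul(-1, Add(21680, Pow(396, 3), Mul(-271, 396), Mul(-80, Pow(396, 2))))) = Add(Mul(Add(4, Mul(-1, I, Pow(223, Rational(1, 2)))), 587), Mul(-1, Add(21680, 62099136, -107316, Mul(-80, 156816)))) = Add(Add(2348, Mul(-587, I, Pow(223, Rational(1, 2)))), Mul(-1, Add(21680, 62099136, -107316, -12545280))) = Add(Add(2348, Mul(-587, I, Pow(223, Rational(1, 2)))), Mul(-1, 49468220)) = Add(Add(2348, Mul(-587, I, Pow(223, Rational(1, 2)))), -49468220) = Add(-49465872, Mul(-587, I, Pow(223, Rational(1, 2))))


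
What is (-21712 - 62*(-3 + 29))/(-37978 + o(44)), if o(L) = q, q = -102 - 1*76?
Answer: 5831/9539 ≈ 0.61128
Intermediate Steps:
q = -178 (q = -102 - 76 = -178)
o(L) = -178
(-21712 - 62*(-3 + 29))/(-37978 + o(44)) = (-21712 - 62*(-3 + 29))/(-37978 - 178) = (-21712 - 62*26)/(-38156) = (-21712 - 1612)*(-1/38156) = -23324*(-1/38156) = 5831/9539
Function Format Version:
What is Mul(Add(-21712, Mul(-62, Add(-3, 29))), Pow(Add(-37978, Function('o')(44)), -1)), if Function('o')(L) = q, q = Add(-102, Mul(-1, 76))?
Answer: Rational(5831, 9539) ≈ 0.61128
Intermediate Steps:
q = -178 (q = Add(-102, -76) = -178)
Function('o')(L) = -178
Mul(Add(-21712, Mul(-62, Add(-3, 29))), Pow(Add(-37978, Function('o')(44)), -1)) = Mul(Add(-21712, Mul(-62, Add(-3, 29))), Pow(Add(-37978, -178), -1)) = Mul(Add(-21712, Mul(-62, 26)), Pow(-38156, -1)) = Mul(Add(-21712, -1612), Rational(-1, 38156)) = Mul(-23324, Rational(-1, 38156)) = Rational(5831, 9539)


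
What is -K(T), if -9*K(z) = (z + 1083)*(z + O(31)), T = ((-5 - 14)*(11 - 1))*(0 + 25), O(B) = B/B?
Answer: 5804861/3 ≈ 1.9350e+6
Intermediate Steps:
O(B) = 1
T = -4750 (T = -19*10*25 = -190*25 = -4750)
K(z) = -(1 + z)*(1083 + z)/9 (K(z) = -(z + 1083)*(z + 1)/9 = -(1083 + z)*(1 + z)/9 = -(1 + z)*(1083 + z)/9)
-K(T) = -(-361/3 - 1084/9*(-4750) - ⅑*(-4750)²) = -(-361/3 + 5149000/9 - ⅑*22562500) = -(-361/3 + 5149000/9 - 22562500/9) = -1*(-5804861/3) = 5804861/3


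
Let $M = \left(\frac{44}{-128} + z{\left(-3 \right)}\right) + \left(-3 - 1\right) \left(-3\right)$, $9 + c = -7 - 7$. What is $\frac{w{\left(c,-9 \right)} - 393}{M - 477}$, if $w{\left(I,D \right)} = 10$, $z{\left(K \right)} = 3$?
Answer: $\frac{12256}{14795} \approx 0.82839$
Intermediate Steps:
$c = -23$ ($c = -9 - 14 = -23$)
$M = \frac{469}{32}$ ($M = \left(\frac{44}{-128} + 3\right) + \left(-3 - 1\right) \left(-3\right) = \left(44 \left(- \frac{1}{128}\right) + 3\right) - -12 = \left(- \frac{11}{32} + 3\right) + 12 = \frac{85}{32} + 12 = \frac{469}{32} \approx 14.656$)
$\frac{w{\left(c,-9 \right)} - 393}{M - 477} = \frac{10 - 393}{\frac{469}{32} - 477} = - \frac{383}{- \frac{14795}{32}} = \left(-383\right) \left(- \frac{32}{14795}\right) = \frac{12256}{14795}$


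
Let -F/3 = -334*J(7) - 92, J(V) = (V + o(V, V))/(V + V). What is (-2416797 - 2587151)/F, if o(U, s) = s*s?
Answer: -1250987/1071 ≈ -1168.1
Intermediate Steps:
o(U, s) = s²
J(V) = (V + V²)/(2*V) (J(V) = (V + V²)/(V + V) = (V + V²)/((2*V)) = (V + V²)*(1/(2*V)) = (V + V²)/(2*V))
F = 4284 (F = -3*(-334*(½ + (½)*7) - 92) = -3*(-334*(½ + 7/2) - 92) = -3*(-334*4 - 92) = -3*(-1336 - 92) = -3*(-1428) = 4284)
(-2416797 - 2587151)/F = (-2416797 - 2587151)/4284 = -5003948*1/4284 = -1250987/1071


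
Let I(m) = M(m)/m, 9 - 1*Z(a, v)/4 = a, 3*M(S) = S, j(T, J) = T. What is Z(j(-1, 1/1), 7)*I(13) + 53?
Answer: 199/3 ≈ 66.333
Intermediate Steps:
M(S) = S/3
Z(a, v) = 36 - 4*a
I(m) = ⅓ (I(m) = (m/3)/m = ⅓)
Z(j(-1, 1/1), 7)*I(13) + 53 = (36 - 4*(-1))*(⅓) + 53 = (36 + 4)*(⅓) + 53 = 40*(⅓) + 53 = 40/3 + 53 = 199/3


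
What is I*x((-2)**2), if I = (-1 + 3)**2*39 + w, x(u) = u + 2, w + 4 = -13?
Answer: 834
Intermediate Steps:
w = -17 (w = -4 - 13 = -17)
x(u) = 2 + u
I = 139 (I = (-1 + 3)**2*39 - 17 = 2**2*39 - 17 = 4*39 - 17 = 156 - 17 = 139)
I*x((-2)**2) = 139*(2 + (-2)**2) = 139*(2 + 4) = 139*6 = 834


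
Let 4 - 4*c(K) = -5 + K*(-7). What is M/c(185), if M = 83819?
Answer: 83819/326 ≈ 257.11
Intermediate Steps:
c(K) = 9/4 + 7*K/4 (c(K) = 1 - (-5 + K*(-7))/4 = 1 - (-5 - 7*K)/4 = 1 + (5/4 + 7*K/4) = 9/4 + 7*K/4)
M/c(185) = 83819/(9/4 + (7/4)*185) = 83819/(9/4 + 1295/4) = 83819/326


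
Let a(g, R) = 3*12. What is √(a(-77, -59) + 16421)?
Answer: √16457 ≈ 128.28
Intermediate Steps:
a(g, R) = 36
√(a(-77, -59) + 16421) = √(36 + 16421) = √16457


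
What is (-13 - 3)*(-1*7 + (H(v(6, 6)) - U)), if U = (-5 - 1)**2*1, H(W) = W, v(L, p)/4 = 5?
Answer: 368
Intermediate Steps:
v(L, p) = 20 (v(L, p) = 4*5 = 20)
U = 36 (U = (-6)**2*1 = 36*1 = 36)
(-13 - 3)*(-1*7 + (H(v(6, 6)) - U)) = (-13 - 3)*(-1*7 + (20 - 1*36)) = -16*(-7 + (20 - 36)) = -16*(-7 - 16) = -16*(-23) = 368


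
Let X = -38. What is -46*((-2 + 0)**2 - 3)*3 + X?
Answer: -176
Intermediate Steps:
-46*((-2 + 0)**2 - 3)*3 + X = -46*((-2 + 0)**2 - 3)*3 - 38 = -46*((-2)**2 - 3)*3 - 38 = -46*(4 - 3)*3 - 38 = -46*3 - 38 = -138 - 38 = -176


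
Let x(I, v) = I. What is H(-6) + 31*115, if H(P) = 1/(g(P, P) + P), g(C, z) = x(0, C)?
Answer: 21389/6 ≈ 3564.8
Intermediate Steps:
g(C, z) = 0
H(P) = 1/P (H(P) = 1/(0 + P) = 1/P)
H(-6) + 31*115 = 1/(-6) + 31*115 = -⅙ + 3565 = 21389/6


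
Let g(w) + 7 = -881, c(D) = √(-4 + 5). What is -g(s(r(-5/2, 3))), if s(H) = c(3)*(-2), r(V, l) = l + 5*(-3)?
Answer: 888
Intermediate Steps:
r(V, l) = -15 + l (r(V, l) = l - 15 = -15 + l)
c(D) = 1 (c(D) = √1 = 1)
s(H) = -2 (s(H) = 1*(-2) = -2)
g(w) = -888 (g(w) = -7 - 881 = -888)
-g(s(r(-5/2, 3))) = -1*(-888) = 888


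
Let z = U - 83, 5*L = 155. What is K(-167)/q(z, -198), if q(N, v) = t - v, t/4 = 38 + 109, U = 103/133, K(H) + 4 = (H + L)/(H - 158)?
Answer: -194/42575 ≈ -0.0045567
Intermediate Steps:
L = 31 (L = (⅕)*155 = 31)
K(H) = -4 + (31 + H)/(-158 + H) (K(H) = -4 + (H + 31)/(H - 158) = -4 + (31 + H)/(-158 + H))
U = 103/133 (U = 103*(1/133) = 103/133 ≈ 0.77444)
t = 588 (t = 4*(38 + 109) = 4*147 = 588)
z = -10936/133 (z = 103/133 - 83 = -10936/133 ≈ -82.226)
q(N, v) = 588 - v
K(-167)/q(z, -198) = (3*(221 - 1*(-167))/(-158 - 167))/(588 - 1*(-198)) = (3*(221 + 167)/(-325))/(588 + 198) = (3*(-1/325)*388)/786 = -1164/325*1/786 = -194/42575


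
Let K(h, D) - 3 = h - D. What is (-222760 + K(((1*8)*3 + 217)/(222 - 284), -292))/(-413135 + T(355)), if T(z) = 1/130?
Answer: 896549615/1664934019 ≈ 0.53849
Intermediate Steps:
K(h, D) = 3 + h - D (K(h, D) = 3 + (h - D) = 3 + h - D)
T(z) = 1/130
(-222760 + K(((1*8)*3 + 217)/(222 - 284), -292))/(-413135 + T(355)) = (-222760 + (3 + ((1*8)*3 + 217)/(222 - 284) - 1*(-292)))/(-413135 + 1/130) = (-222760 + (3 + (8*3 + 217)/(-62) + 292))/(-53707549/130) = (-222760 + (3 + (24 + 217)*(-1/62) + 292))*(-130/53707549) = (-222760 + (3 + 241*(-1/62) + 292))*(-130/53707549) = (-222760 + (3 - 241/62 + 292))*(-130/53707549) = (-222760 + 18049/62)*(-130/53707549) = -13793071/62*(-130/53707549) = 896549615/1664934019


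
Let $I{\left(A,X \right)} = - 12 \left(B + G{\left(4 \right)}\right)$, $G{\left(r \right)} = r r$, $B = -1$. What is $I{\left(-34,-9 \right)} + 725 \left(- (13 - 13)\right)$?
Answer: $-180$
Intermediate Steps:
$G{\left(r \right)} = r^{2}$
$I{\left(A,X \right)} = -180$ ($I{\left(A,X \right)} = - 12 \left(-1 + 4^{2}\right) = - 12 \left(-1 + 16\right) = \left(-12\right) 15 = -180$)
$I{\left(-34,-9 \right)} + 725 \left(- (13 - 13)\right) = -180 + 725 \left(- (13 - 13)\right) = -180 + 725 \left(\left(-1\right) 0\right) = -180 + 725 \cdot 0 = -180 + 0 = -180$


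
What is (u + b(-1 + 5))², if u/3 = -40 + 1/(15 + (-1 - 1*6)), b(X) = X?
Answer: 855625/64 ≈ 13369.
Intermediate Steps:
u = -957/8 (u = 3*(-40 + 1/(15 + (-1 - 1*6))) = 3*(-40 + 1/(15 + (-1 - 6))) = 3*(-40 + 1/(15 - 7)) = 3*(-40 + 1/8) = 3*(-40 + ⅛) = 3*(-319/8) = -957/8 ≈ -119.63)
(u + b(-1 + 5))² = (-957/8 + (-1 + 5))² = (-957/8 + 4)² = (-925/8)² = 855625/64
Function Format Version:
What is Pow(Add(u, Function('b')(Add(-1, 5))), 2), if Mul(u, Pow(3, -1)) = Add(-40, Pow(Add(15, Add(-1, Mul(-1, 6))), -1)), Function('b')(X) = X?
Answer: Rational(855625, 64) ≈ 13369.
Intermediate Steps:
u = Rational(-957, 8) (u = Mul(3, Add(-40, Pow(Add(15, Add(-1, Mul(-1, 6))), -1))) = Mul(3, Add(-40, Pow(Add(15, Add(-1, -6)), -1))) = Mul(3, Add(-40, Pow(Add(15, -7), -1))) = Mul(3, Add(-40, Pow(8, -1))) = Mul(3, Add(-40, Rational(1, 8))) = Mul(3, Rational(-319, 8)) = Rational(-957, 8) ≈ -119.63)
Pow(Add(u, Function('b')(Add(-1, 5))), 2) = Pow(Add(Rational(-957, 8), Add(-1, 5)), 2) = Pow(Add(Rational(-957, 8), 4), 2) = Pow(Rational(-925, 8), 2) = Rational(855625, 64)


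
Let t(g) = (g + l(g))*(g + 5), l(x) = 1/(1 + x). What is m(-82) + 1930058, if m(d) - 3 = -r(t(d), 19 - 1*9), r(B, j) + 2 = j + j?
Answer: 1930043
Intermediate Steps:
t(g) = (5 + g)*(g + 1/(1 + g)) (t(g) = (g + 1/(1 + g))*(g + 5) = (g + 1/(1 + g))*(5 + g) = (5 + g)*(g + 1/(1 + g)))
r(B, j) = -2 + 2*j (r(B, j) = -2 + (j + j) = -2 + 2*j)
m(d) = -15 (m(d) = 3 - (-2 + 2*(19 - 1*9)) = 3 - (-2 + 2*(19 - 9)) = 3 - (-2 + 2*10) = 3 - (-2 + 20) = 3 - 1*18 = 3 - 18 = -15)
m(-82) + 1930058 = -15 + 1930058 = 1930043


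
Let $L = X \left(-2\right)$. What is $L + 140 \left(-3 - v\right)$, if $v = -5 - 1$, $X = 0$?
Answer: $420$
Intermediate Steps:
$L = 0$ ($L = 0 \left(-2\right) = 0$)
$v = -6$ ($v = -5 - 1 = -6$)
$L + 140 \left(-3 - v\right) = 0 + 140 \left(-3 - -6\right) = 0 + 140 \left(-3 + 6\right) = 0 + 140 \cdot 3 = 0 + 420 = 420$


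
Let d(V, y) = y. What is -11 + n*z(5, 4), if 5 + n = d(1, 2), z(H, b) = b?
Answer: -23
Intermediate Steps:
n = -3 (n = -5 + 2 = -3)
-11 + n*z(5, 4) = -11 - 3*4 = -11 - 12 = -23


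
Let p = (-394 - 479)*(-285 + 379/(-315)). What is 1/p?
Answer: 35/8744938 ≈ 4.0023e-6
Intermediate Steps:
p = 8744938/35 (p = -873*(-285 + 379*(-1/315)) = -873*(-285 - 379/315) = -873*(-90154/315) = 8744938/35 ≈ 2.4986e+5)
1/p = 1/(8744938/35) = 35/8744938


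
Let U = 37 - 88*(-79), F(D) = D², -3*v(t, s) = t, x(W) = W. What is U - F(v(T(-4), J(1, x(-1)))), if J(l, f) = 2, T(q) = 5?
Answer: 62876/9 ≈ 6986.2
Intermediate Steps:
v(t, s) = -t/3
U = 6989 (U = 37 + 6952 = 6989)
U - F(v(T(-4), J(1, x(-1)))) = 6989 - (-⅓*5)² = 6989 - (-5/3)² = 6989 - 1*25/9 = 6989 - 25/9 = 62876/9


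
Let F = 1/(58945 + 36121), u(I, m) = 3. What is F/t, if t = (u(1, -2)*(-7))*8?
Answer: -1/15971088 ≈ -6.2613e-8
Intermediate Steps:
F = 1/95066 ≈ 1.0519e-5
t = -168 (t = (3*(-7))*8 = -21*8 = -168)
F/t = (1/95066)/(-168) = (1/95066)*(-1/168) = -1/15971088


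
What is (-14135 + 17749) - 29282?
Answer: -25668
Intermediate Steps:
(-14135 + 17749) - 29282 = 3614 - 29282 = -25668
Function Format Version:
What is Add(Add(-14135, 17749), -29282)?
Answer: -25668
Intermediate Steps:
Add(Add(-14135, 17749), -29282) = Add(3614, -29282) = -25668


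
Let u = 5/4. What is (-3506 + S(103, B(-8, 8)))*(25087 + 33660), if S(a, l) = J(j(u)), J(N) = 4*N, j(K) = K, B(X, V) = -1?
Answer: -205673247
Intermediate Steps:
u = 5/4 (u = 5*(1/4) = 5/4 ≈ 1.2500)
S(a, l) = 5 (S(a, l) = 4*(5/4) = 5)
(-3506 + S(103, B(-8, 8)))*(25087 + 33660) = (-3506 + 5)*(25087 + 33660) = -3501*58747 = -205673247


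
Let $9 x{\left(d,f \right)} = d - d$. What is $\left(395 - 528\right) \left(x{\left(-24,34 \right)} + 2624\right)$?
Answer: $-348992$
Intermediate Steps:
$x{\left(d,f \right)} = 0$ ($x{\left(d,f \right)} = \frac{d - d}{9} = \frac{1}{9} \cdot 0 = 0$)
$\left(395 - 528\right) \left(x{\left(-24,34 \right)} + 2624\right) = \left(395 - 528\right) \left(0 + 2624\right) = \left(-133\right) 2624 = -348992$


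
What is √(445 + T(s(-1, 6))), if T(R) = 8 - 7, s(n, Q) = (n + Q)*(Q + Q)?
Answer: √446 ≈ 21.119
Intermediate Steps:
s(n, Q) = 2*Q*(Q + n) (s(n, Q) = (Q + n)*(2*Q) = 2*Q*(Q + n))
T(R) = 1
√(445 + T(s(-1, 6))) = √(445 + 1) = √446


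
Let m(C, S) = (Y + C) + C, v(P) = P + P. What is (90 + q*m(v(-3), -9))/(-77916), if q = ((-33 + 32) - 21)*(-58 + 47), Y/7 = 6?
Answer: -1225/12986 ≈ -0.094332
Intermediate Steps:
v(P) = 2*P
Y = 42 (Y = 7*6 = 42)
m(C, S) = 42 + 2*C (m(C, S) = (42 + C) + C = 42 + 2*C)
q = 242 (q = (-1 - 21)*(-11) = -22*(-11) = 242)
(90 + q*m(v(-3), -9))/(-77916) = (90 + 242*(42 + 2*(2*(-3))))/(-77916) = (90 + 242*(42 + 2*(-6)))*(-1/77916) = (90 + 242*(42 - 12))*(-1/77916) = (90 + 242*30)*(-1/77916) = (90 + 7260)*(-1/77916) = 7350*(-1/77916) = -1225/12986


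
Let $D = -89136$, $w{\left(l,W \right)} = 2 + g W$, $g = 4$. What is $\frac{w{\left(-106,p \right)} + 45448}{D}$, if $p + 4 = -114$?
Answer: $- \frac{22489}{44568} \approx -0.5046$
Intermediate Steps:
$p = -118$ ($p = -4 - 114 = -118$)
$w{\left(l,W \right)} = 2 + 4 W$
$\frac{w{\left(-106,p \right)} + 45448}{D} = \frac{\left(2 + 4 \left(-118\right)\right) + 45448}{-89136} = \left(\left(2 - 472\right) + 45448\right) \left(- \frac{1}{89136}\right) = \left(-470 + 45448\right) \left(- \frac{1}{89136}\right) = 44978 \left(- \frac{1}{89136}\right) = - \frac{22489}{44568}$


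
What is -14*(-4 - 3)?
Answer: 98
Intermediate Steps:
-14*(-4 - 3) = -14*(-7) = 98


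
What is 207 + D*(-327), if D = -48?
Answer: 15903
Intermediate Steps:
207 + D*(-327) = 207 - 48*(-327) = 207 + 15696 = 15903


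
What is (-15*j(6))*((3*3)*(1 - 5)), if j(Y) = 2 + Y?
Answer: 4320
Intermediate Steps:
(-15*j(6))*((3*3)*(1 - 5)) = (-15*(2 + 6))*((3*3)*(1 - 5)) = (-15*8)*(9*(-4)) = -120*(-36) = 4320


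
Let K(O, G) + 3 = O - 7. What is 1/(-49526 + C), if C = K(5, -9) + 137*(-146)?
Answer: -1/69533 ≈ -1.4382e-5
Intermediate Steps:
K(O, G) = -10 + O (K(O, G) = -3 + (O - 7) = -3 + (-7 + O) = -10 + O)
C = -20007 (C = (-10 + 5) + 137*(-146) = -5 - 20002 = -20007)
1/(-49526 + C) = 1/(-49526 - 20007) = 1/(-69533) = -1/69533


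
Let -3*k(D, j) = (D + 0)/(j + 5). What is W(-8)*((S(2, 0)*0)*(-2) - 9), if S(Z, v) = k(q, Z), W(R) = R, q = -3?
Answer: 72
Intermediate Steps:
k(D, j) = -D/(3*(5 + j)) (k(D, j) = -(D + 0)/(3*(j + 5)) = -D/(3*(5 + j)))
S(Z, v) = 3/(15 + 3*Z) (S(Z, v) = -1*(-3)/(15 + 3*Z) = 3/(15 + 3*Z))
W(-8)*((S(2, 0)*0)*(-2) - 9) = -8*((0/(5 + 2))*(-2) - 9) = -8*((0/7)*(-2) - 9) = -8*(((⅐)*0)*(-2) - 9) = -8*(0*(-2) - 9) = -8*(0 - 9) = -8*(-9) = 72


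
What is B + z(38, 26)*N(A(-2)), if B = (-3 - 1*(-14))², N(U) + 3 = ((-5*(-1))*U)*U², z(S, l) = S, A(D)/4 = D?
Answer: -97273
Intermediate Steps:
A(D) = 4*D
N(U) = -3 + 5*U³ (N(U) = -3 + ((-5*(-1))*U)*U² = -3 + (5*U)*U² = -3 + 5*U³)
B = 121 (B = (-3 + 14)² = 11² = 121)
B + z(38, 26)*N(A(-2)) = 121 + 38*(-3 + 5*(4*(-2))³) = 121 + 38*(-3 + 5*(-8)³) = 121 + 38*(-3 + 5*(-512)) = 121 + 38*(-3 - 2560) = 121 + 38*(-2563) = 121 - 97394 = -97273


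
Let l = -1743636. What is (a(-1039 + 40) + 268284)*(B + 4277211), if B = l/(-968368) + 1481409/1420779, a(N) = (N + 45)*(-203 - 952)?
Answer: 335958832930503791526633/57326538278 ≈ 5.8604e+12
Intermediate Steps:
a(N) = -51975 - 1155*N (a(N) = (45 + N)*(-1155) = -51975 - 1155*N)
B = 325989206913/114653076556 (B = -1743636/(-968368) + 1481409/1420779 = -1743636*(-1/968368) + 1481409*(1/1420779) = 435909/242092 + 493803/473593 = 325989206913/114653076556 ≈ 2.8433)
(a(-1039 + 40) + 268284)*(B + 4277211) = ((-51975 - 1155*(-1039 + 40)) + 268284)*(325989206913/114653076556 + 4277211) = ((-51975 - 1155*(-999)) + 268284)*(490395726218372229/114653076556) = ((-51975 + 1153845) + 268284)*(490395726218372229/114653076556) = (1101870 + 268284)*(490395726218372229/114653076556) = 1370154*(490395726218372229/114653076556) = 335958832930503791526633/57326538278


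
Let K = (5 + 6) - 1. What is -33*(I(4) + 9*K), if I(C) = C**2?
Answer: -3498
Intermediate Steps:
K = 10 (K = 11 - 1 = 10)
-33*(I(4) + 9*K) = -33*(4**2 + 9*10) = -33*(16 + 90) = -33*106 = -3498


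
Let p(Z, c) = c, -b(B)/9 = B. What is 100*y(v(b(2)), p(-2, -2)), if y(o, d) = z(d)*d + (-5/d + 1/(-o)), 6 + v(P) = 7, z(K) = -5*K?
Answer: -1850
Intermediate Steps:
b(B) = -9*B
v(P) = 1 (v(P) = -6 + 7 = 1)
y(o, d) = -1/o - 5/d - 5*d² (y(o, d) = (-5*d)*d + (-5/d + 1/(-o)) = -5*d² + (-5/d + 1*(-1/o)) = -5*d² + (-5/d - 1/o) = -5*d² + (-1/o - 5/d) = -1/o - 5/d - 5*d²)
100*y(v(b(2)), p(-2, -2)) = 100*(-1/1 - 5/(-2) - 5*(-2)²) = 100*(-1*1 - 5*(-½) - 5*4) = 100*(-1 + 5/2 - 20) = 100*(-37/2) = -1850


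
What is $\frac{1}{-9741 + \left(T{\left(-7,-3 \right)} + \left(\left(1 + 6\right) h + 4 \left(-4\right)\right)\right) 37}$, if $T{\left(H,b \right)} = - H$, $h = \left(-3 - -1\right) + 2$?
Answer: $- \frac{1}{10074} \approx -9.9265 \cdot 10^{-5}$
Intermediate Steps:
$h = 0$ ($h = \left(-3 + 1\right) + 2 = -2 + 2 = 0$)
$\frac{1}{-9741 + \left(T{\left(-7,-3 \right)} + \left(\left(1 + 6\right) h + 4 \left(-4\right)\right)\right) 37} = \frac{1}{-9741 + \left(\left(-1\right) \left(-7\right) + \left(\left(1 + 6\right) 0 + 4 \left(-4\right)\right)\right) 37} = \frac{1}{-9741 + \left(7 + \left(7 \cdot 0 - 16\right)\right) 37} = \frac{1}{-9741 + \left(7 + \left(0 - 16\right)\right) 37} = \frac{1}{-9741 + \left(7 - 16\right) 37} = \frac{1}{-9741 - 333} = \frac{1}{-10074} = - \frac{1}{10074}$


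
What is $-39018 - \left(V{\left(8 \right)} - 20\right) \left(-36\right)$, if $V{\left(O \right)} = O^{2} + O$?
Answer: $-37146$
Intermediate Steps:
$V{\left(O \right)} = O + O^{2}$
$-39018 - \left(V{\left(8 \right)} - 20\right) \left(-36\right) = -39018 - \left(8 \left(1 + 8\right) - 20\right) \left(-36\right) = -39018 - \left(8 \cdot 9 - 20\right) \left(-36\right) = -39018 - \left(72 - 20\right) \left(-36\right) = -39018 - 52 \left(-36\right) = -39018 - -1872 = -39018 + 1872 = -37146$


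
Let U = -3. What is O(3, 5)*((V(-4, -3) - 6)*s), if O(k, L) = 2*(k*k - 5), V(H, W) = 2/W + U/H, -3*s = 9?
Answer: 142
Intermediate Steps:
s = -3 (s = -⅓*9 = -3)
V(H, W) = -3/H + 2/W (V(H, W) = 2/W - 3/H = -3/H + 2/W)
O(k, L) = -10 + 2*k² (O(k, L) = 2*(k² - 5) = 2*(-5 + k²) = -10 + 2*k²)
O(3, 5)*((V(-4, -3) - 6)*s) = (-10 + 2*3²)*(((-3/(-4) + 2/(-3)) - 6)*(-3)) = (-10 + 2*9)*(((-3*(-¼) + 2*(-⅓)) - 6)*(-3)) = (-10 + 18)*(((¾ - ⅔) - 6)*(-3)) = 8*((1/12 - 6)*(-3)) = 8*(-71/12*(-3)) = 8*(71/4) = 142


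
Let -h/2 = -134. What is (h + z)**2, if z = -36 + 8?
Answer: 57600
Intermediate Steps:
z = -28
h = 268 (h = -2*(-134) = 268)
(h + z)**2 = (268 - 28)**2 = 240**2 = 57600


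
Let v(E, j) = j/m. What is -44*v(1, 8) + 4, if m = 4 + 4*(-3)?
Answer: 48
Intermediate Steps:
m = -8 (m = 4 - 12 = -8)
v(E, j) = -j/8 (v(E, j) = j/(-8) = j*(-1/8) = -j/8)
-44*v(1, 8) + 4 = -(-11)*8/2 + 4 = -44*(-1) + 4 = 44 + 4 = 48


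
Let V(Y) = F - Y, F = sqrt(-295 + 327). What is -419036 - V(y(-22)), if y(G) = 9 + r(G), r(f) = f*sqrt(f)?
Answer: -419027 - 4*sqrt(2) - 22*I*sqrt(22) ≈ -4.1903e+5 - 103.19*I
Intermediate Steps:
F = 4*sqrt(2) (F = sqrt(32) = 4*sqrt(2) ≈ 5.6569)
r(f) = f**(3/2)
y(G) = 9 + G**(3/2)
V(Y) = -Y + 4*sqrt(2) (V(Y) = 4*sqrt(2) - Y = -Y + 4*sqrt(2))
-419036 - V(y(-22)) = -419036 - (-(9 + (-22)**(3/2)) + 4*sqrt(2)) = -419036 - (-(9 - 22*I*sqrt(22)) + 4*sqrt(2)) = -419036 - ((-9 + 22*I*sqrt(22)) + 4*sqrt(2)) = -419036 - (-9 + 4*sqrt(2) + 22*I*sqrt(22)) = -419036 + (9 - 4*sqrt(2) - 22*I*sqrt(22)) = -419027 - 4*sqrt(2) - 22*I*sqrt(22)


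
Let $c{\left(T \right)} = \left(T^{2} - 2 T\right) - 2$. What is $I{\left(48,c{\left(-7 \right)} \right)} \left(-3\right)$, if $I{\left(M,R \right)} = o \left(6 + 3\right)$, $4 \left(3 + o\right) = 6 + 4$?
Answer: $\frac{27}{2} \approx 13.5$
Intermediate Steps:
$o = - \frac{1}{2}$ ($o = -3 + \frac{6 + 4}{4} = -3 + \frac{1}{4} \cdot 10 = -3 + \frac{5}{2} = - \frac{1}{2} \approx -0.5$)
$c{\left(T \right)} = -2 + T^{2} - 2 T$
$I{\left(M,R \right)} = - \frac{9}{2}$ ($I{\left(M,R \right)} = - \frac{6 + 3}{2} = \left(- \frac{1}{2}\right) 9 = - \frac{9}{2}$)
$I{\left(48,c{\left(-7 \right)} \right)} \left(-3\right) = \left(- \frac{9}{2}\right) \left(-3\right) = \frac{27}{2}$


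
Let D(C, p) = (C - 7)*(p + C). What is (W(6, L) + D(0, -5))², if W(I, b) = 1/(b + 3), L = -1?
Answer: 5041/4 ≈ 1260.3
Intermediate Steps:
W(I, b) = 1/(3 + b)
D(C, p) = (-7 + C)*(C + p)
(W(6, L) + D(0, -5))² = (1/(3 - 1) + (0² - 7*0 - 7*(-5) + 0*(-5)))² = (1/2 + (0 + 0 + 35 + 0))² = (½ + 35)² = (71/2)² = 5041/4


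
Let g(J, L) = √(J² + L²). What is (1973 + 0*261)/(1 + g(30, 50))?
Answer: -1973/3399 + 19730*√34/3399 ≈ 33.266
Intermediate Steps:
(1973 + 0*261)/(1 + g(30, 50)) = (1973 + 0*261)/(1 + √(30² + 50²)) = (1973 + 0)/(1 + √(900 + 2500)) = 1973/(1 + √3400) = 1973/(1 + 10*√34)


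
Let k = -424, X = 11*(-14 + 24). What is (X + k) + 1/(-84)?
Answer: -26377/84 ≈ -314.01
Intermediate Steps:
X = 110 (X = 11*10 = 110)
(X + k) + 1/(-84) = (110 - 424) + 1/(-84) = -314 - 1/84 = -26377/84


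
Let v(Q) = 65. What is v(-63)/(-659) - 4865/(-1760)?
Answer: 618327/231968 ≈ 2.6656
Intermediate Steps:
v(-63)/(-659) - 4865/(-1760) = 65/(-659) - 4865/(-1760) = 65*(-1/659) - 4865*(-1/1760) = -65/659 + 973/352 = 618327/231968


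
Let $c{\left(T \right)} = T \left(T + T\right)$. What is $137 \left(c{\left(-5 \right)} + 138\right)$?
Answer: $25756$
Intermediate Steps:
$c{\left(T \right)} = 2 T^{2}$ ($c{\left(T \right)} = T 2 T = 2 T^{2}$)
$137 \left(c{\left(-5 \right)} + 138\right) = 137 \left(2 \left(-5\right)^{2} + 138\right) = 137 \left(2 \cdot 25 + 138\right) = 137 \left(50 + 138\right) = 137 \cdot 188 = 25756$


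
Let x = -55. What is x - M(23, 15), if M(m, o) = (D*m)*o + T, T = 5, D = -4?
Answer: 1320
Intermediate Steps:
M(m, o) = 5 - 4*m*o (M(m, o) = (-4*m)*o + 5 = -4*m*o + 5 = 5 - 4*m*o)
x - M(23, 15) = -55 - (5 - 4*23*15) = -55 - (5 - 1380) = -55 - 1*(-1375) = -55 + 1375 = 1320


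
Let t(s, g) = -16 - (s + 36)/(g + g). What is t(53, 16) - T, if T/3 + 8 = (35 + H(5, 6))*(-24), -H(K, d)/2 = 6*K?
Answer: -57433/32 ≈ -1794.8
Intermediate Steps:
H(K, d) = -12*K
t(s, g) = -16 - (36 + s)/(2*g)
T = 1776 (T = -24 + 3*((35 - 12*5)*(-24)) = -24 + 3*((35 - 60)*(-24)) = -24 + 3*(-25*(-24)) = -24 + 3*600 = -24 + 1800 = 1776)
t(53, 16) - T = (1/2)*(-36 - 1*53 - 32*16)/16 - 1*1776 = (1/2)*(1/16)*(-36 - 53 - 512) - 1776 = (1/2)*(1/16)*(-601) - 1776 = -601/32 - 1776 = -57433/32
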